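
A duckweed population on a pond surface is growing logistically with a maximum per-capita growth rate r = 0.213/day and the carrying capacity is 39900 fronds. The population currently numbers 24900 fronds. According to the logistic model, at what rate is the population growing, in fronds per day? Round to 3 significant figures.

1990 fronds per day

dN/dt = rN(1 − N/K) = 0.213 × 24900 × (1 − 24900/39900).
1 − 24900/39900 = 0.37594; dN/dt = 0.213 × 24900 × 0.37594 = 1993.9.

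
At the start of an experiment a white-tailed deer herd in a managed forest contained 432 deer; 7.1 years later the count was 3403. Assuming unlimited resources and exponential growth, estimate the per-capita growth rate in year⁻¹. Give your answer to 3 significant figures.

From N(t) = N₀·e^(rt): e^(r·7.1) = 3403/432 = 7.8773.
r·7.1 = ln(7.8773) = 2.064, so r = 2.064/7.1 = 0.2907.

0.291 per year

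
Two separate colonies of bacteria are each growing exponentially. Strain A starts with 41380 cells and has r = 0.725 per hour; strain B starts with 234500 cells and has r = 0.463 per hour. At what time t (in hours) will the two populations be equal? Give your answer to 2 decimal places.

6.62 hours

Set 41380·e^(0.725t) = 234500·e^(0.463t).
e^((0.725 − 0.463)t) = 234500/41380 → e^(0.262·t) = 5.667.
0.262·t = ln(5.667) = 1.7347, so t = 1.7347/0.262 = 6.6208.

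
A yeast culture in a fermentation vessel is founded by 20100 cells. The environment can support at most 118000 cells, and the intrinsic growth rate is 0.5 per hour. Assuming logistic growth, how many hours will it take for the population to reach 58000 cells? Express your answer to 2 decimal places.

3.10 hours

A = (K − N₀)/N₀ = (118000 − 20100)/20100 = 4.8706.
Solve 118000/(1 + 4.8706·e^(−0.5t)) = 58000: 1 + 4.8706·e^(−0.5t) = 2.0345, so e^(−0.5t) = 0.212391.
−0.5·t = ln(0.212391) = -1.5493, so t = 1.5493/0.5 = 3.0987.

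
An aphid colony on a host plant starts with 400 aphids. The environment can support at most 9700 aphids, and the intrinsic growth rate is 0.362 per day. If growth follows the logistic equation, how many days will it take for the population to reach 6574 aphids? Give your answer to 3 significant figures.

A = (K − N₀)/N₀ = (9700 − 400)/400 = 23.25.
Solve 9700/(1 + 23.25·e^(−0.362t)) = 6574: 1 + 23.25·e^(−0.362t) = 1.4755, so e^(−0.362t) = 0.020452.
−0.362·t = ln(0.020452) = -3.8897, so t = 3.8897/0.362 = 10.745.

10.7 days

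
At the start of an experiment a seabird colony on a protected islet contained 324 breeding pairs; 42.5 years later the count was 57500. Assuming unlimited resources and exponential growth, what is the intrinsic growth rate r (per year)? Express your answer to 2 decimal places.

0.12 per year

From N(t) = N₀·e^(rt): e^(r·42.5) = 57500/324 = 177.47.
r·42.5 = ln(177.47) = 5.1788, so r = 5.1788/42.5 = 0.12185.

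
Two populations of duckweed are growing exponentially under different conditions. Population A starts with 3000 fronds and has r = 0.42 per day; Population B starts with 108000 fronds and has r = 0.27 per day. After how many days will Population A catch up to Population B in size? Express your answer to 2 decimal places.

Set 3000·e^(0.42t) = 108000·e^(0.27t).
e^((0.42 − 0.27)t) = 108000/3000 → e^(0.15·t) = 36.
0.15·t = ln(36) = 3.5835, so t = 3.5835/0.15 = 23.89.

23.89 days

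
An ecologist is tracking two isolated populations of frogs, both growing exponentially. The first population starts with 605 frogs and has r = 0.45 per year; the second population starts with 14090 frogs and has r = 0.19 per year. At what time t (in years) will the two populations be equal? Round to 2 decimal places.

12.11 years

Set 605·e^(0.45t) = 14090·e^(0.19t).
e^((0.45 − 0.19)t) = 14090/605 → e^(0.26·t) = 23.289.
0.26·t = ln(23.289) = 3.148, so t = 3.148/0.26 = 12.108.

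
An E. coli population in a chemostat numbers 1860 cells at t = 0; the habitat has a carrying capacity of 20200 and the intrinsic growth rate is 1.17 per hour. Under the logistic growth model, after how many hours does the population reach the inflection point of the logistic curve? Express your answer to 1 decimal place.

Logistic growth is fastest at N = K/2 = 10100.
A = (K − N₀)/N₀ = 9.8602. Set K/(1 + A·e^(−rt)) = K/2 → A·e^(−rt) = 1.
e^(−1.17t) = 1/9.8602 = 0.101418, so t = ln(9.8602)/1.17 = 2.2885/1.17 = 1.956.

2.0 hours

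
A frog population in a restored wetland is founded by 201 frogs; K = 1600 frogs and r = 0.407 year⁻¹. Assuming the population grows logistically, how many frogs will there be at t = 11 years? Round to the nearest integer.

1483 frogs

A = (K − N₀)/N₀ = (1600 − 201)/201 = 6.9602.
N(t) = K/(1 + A·e^(−rt)) = 1600/(1 + 6.9602×e^(−0.407×11)).
e^(−4.477) = 0.011367; denominator = 1 + 6.9602×0.011367 = 1.0791.
N = 1600/1.0791 = 1482.69.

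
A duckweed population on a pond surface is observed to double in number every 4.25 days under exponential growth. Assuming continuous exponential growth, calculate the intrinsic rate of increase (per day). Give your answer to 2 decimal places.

r = ln(2)/t_d = 0.6931/4.25 = 0.16309.

0.16 per day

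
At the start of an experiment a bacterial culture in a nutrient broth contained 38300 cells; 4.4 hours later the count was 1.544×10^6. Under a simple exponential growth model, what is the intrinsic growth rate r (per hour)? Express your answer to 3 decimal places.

From N(t) = N₀·e^(rt): e^(r·4.4) = 1.544×10^6/38300 = 40.313.
r·4.4 = ln(40.313) = 3.6967, so r = 3.6967/4.4 = 0.84015.

0.840 per hour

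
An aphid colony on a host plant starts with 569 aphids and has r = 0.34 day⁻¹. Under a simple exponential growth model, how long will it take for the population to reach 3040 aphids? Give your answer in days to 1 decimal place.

4.9 days

Set N₀·e^(rt) = 3040: e^(0.34·t) = 3040/569 = 5.3427.
0.34·t = ln(5.3427) = 1.6757, so t = 1.6757/0.34 = 4.9286.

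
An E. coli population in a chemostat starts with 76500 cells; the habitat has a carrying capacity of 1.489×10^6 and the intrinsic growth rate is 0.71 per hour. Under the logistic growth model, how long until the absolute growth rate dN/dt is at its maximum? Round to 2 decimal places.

Logistic growth is fastest at N = K/2 = 744500.
A = (K − N₀)/N₀ = 18.464. Set K/(1 + A·e^(−rt)) = K/2 → A·e^(−rt) = 1.
e^(−0.71t) = 1/18.464 = 0.0541593, so t = ln(18.464)/0.71 = 2.9158/0.71 = 4.1068.

4.11 hours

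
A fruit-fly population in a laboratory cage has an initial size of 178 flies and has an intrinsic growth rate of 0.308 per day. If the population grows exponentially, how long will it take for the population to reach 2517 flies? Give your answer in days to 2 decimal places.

8.60 days

Set N₀·e^(rt) = 2517: e^(0.308·t) = 2517/178 = 14.14.
0.308·t = ln(14.14) = 2.649, so t = 2.649/0.308 = 8.6008.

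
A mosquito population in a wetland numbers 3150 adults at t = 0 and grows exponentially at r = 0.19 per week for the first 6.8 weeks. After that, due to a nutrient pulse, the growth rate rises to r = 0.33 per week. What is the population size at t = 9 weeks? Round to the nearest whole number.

Phase 1: N(6.8) = 3150·e^(0.19×6.8) = 3150·e^1.292 = 11466.2.
Phase 2 runs for 9 − 6.8 = 2.2 weeks at r = 0.33.
N(9) = 11466.2·e^(0.33×2.2) = 11466.2·e^0.726 = 23698.3.

23698 adults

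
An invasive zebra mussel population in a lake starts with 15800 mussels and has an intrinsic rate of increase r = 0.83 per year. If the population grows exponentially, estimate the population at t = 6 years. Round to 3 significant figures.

2300000 mussels

N(t) = N₀·e^(rt) = 15800 × e^(0.83×6) = 15800 × e^4.98.
e^4.98 ≈ 145.47, so N ≈ 15800 × 145.47 = 2.298495×10^6.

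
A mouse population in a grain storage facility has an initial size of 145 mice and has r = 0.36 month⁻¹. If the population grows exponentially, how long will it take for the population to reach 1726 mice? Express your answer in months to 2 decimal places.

Set N₀·e^(rt) = 1726: e^(0.36·t) = 1726/145 = 11.903.
0.36·t = ln(11.903) = 2.4768, so t = 2.4768/0.36 = 6.8801.

6.88 months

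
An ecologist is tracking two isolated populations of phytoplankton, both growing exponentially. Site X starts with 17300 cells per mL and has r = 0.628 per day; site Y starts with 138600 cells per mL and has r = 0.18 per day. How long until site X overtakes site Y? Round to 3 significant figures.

Set 17300·e^(0.628t) = 138600·e^(0.18t).
e^((0.628 − 0.18)t) = 138600/17300 → e^(0.448·t) = 8.0116.
0.448·t = ln(8.0116) = 2.0809, so t = 2.0809/0.448 = 4.6448.

4.64 days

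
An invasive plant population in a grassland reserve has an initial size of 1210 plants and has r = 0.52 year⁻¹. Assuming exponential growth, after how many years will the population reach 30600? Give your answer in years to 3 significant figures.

Set N₀·e^(rt) = 30600: e^(0.52·t) = 30600/1210 = 25.289.
0.52·t = ln(25.289) = 3.2304, so t = 3.2304/0.52 = 6.2123.

6.21 years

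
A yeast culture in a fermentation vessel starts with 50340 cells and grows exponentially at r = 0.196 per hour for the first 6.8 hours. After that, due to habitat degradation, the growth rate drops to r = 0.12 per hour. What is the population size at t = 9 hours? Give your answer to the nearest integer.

248539 cells

Phase 1: N(6.8) = 50340·e^(0.196×6.8) = 50340·e^1.333 = 190871.
Phase 2 runs for 9 − 6.8 = 2.2 hours at r = 0.12.
N(9) = 190871·e^(0.12×2.2) = 190871·e^0.264 = 248539.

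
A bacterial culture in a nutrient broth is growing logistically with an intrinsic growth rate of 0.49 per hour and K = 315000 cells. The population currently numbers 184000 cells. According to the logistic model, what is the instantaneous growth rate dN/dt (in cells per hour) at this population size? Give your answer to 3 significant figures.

37500 cells per hour

dN/dt = rN(1 − N/K) = 0.49 × 184000 × (1 − 184000/315000).
1 − 184000/315000 = 0.41587; dN/dt = 0.49 × 184000 × 0.41587 = 37495.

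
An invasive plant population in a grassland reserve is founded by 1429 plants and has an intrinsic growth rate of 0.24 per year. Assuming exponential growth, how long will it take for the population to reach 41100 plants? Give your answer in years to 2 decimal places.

14.00 years

Set N₀·e^(rt) = 41100: e^(0.24·t) = 41100/1429 = 28.761.
0.24·t = ln(28.761) = 3.359, so t = 3.359/0.24 = 13.996.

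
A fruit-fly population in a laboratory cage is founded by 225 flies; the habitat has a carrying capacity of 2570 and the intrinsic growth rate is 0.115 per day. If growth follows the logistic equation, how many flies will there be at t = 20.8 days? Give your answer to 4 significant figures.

A = (K − N₀)/N₀ = (2570 − 225)/225 = 10.422.
N(t) = K/(1 + A·e^(−rt)) = 2570/(1 + 10.422×e^(−0.115×20.8)).
e^(−2.392) = 0.091447; denominator = 1 + 10.422×0.091447 = 1.9531.
N = 2570/1.9531 = 1315.87.

1316 flies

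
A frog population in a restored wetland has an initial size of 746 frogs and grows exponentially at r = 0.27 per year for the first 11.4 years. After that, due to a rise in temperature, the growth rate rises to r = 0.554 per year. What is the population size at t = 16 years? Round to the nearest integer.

Phase 1: N(11.4) = 746·e^(0.27×11.4) = 746·e^3.078 = 16199.3.
Phase 2 runs for 16 − 11.4 = 4.6 years at r = 0.554.
N(16) = 16199.3·e^(0.554×4.6) = 16199.3·e^2.548 = 207135.

207135 frogs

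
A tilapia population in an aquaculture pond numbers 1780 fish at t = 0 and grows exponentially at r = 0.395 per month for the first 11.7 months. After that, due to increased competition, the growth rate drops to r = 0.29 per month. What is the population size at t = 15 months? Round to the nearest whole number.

Phase 1: N(11.7) = 1780·e^(0.395×11.7) = 1780·e^4.622 = 180931.
Phase 2 runs for 15 − 11.7 = 3.3 months at r = 0.29.
N(15) = 180931·e^(0.29×3.3) = 180931·e^0.957 = 471120.

471120 fish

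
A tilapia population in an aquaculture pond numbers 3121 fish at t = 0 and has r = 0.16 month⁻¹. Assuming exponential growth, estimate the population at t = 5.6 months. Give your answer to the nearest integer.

7646 fish

N(t) = N₀·e^(rt) = 3121 × e^(0.16×5.6) = 3121 × e^0.896.
e^0.896 ≈ 2.4498, so N ≈ 3121 × 2.4498 = 7645.78.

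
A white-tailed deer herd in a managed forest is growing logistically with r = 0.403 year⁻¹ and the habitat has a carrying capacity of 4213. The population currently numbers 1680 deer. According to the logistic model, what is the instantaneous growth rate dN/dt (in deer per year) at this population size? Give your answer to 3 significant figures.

407 deer per year

dN/dt = rN(1 − N/K) = 0.403 × 1680 × (1 − 1680/4213).
1 − 1680/4213 = 0.60123; dN/dt = 0.403 × 1680 × 0.60123 = 407.06.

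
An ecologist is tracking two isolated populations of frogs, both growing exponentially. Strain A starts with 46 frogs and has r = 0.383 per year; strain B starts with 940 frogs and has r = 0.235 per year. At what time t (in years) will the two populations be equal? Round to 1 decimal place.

Set 46·e^(0.383t) = 940·e^(0.235t).
e^((0.383 − 0.235)t) = 940/46 → e^(0.148·t) = 20.435.
0.148·t = ln(20.435) = 3.0172, so t = 3.0172/0.148 = 20.387.

20.4 years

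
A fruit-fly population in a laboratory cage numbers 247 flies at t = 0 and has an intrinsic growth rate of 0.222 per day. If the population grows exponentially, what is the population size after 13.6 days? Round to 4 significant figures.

N(t) = N₀·e^(rt) = 247 × e^(0.222×13.6) = 247 × e^3.019.
e^3.019 ≈ 20.475, so N ≈ 247 × 20.475 = 5057.3.

5057 flies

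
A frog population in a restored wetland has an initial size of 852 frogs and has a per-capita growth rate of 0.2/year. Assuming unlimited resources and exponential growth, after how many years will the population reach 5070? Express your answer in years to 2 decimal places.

Set N₀·e^(rt) = 5070: e^(0.2·t) = 5070/852 = 5.9507.
0.2·t = ln(5.9507) = 1.7835, so t = 1.7835/0.2 = 8.9175.

8.92 years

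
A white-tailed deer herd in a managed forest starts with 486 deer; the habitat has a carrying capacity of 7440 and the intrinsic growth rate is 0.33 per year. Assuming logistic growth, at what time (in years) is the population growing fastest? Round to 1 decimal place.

8.1 years

Logistic growth is fastest at N = K/2 = 3720.
A = (K − N₀)/N₀ = 14.309. Set K/(1 + A·e^(−rt)) = K/2 → A·e^(−rt) = 1.
e^(−0.33t) = 1/14.309 = 0.0698878, so t = ln(14.309)/0.33 = 2.6609/0.33 = 8.0632.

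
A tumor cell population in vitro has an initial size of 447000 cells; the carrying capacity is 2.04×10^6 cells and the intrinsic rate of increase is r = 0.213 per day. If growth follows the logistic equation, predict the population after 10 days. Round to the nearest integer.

1433080 cells

A = (K − N₀)/N₀ = (2.04×10^6 − 447000)/447000 = 3.5638.
N(t) = K/(1 + A·e^(−rt)) = 2.04×10^6/(1 + 3.5638×e^(−0.213×10)).
e^(−2.13) = 0.11884; denominator = 1 + 3.5638×0.11884 = 1.4235.
N = 2.04×10^6/1.4235 = 1.43308×10^6.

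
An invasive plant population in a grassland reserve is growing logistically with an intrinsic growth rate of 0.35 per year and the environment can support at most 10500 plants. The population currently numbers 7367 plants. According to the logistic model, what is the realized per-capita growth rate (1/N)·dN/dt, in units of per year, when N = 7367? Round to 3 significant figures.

0.104 per year

(1/N)·dN/dt = r(1 − N/K) = 0.35 × (1 − 7367/10500).
= 0.35 × 0.29838 = 0.10443.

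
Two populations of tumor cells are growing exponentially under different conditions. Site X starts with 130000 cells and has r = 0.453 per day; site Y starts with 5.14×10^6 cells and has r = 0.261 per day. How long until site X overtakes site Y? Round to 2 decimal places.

Set 130000·e^(0.453t) = 5.14×10^6·e^(0.261t).
e^((0.453 − 0.261)t) = 5.14×10^6/130000 → e^(0.192·t) = 39.538.
0.192·t = ln(39.538) = 3.6773, so t = 3.6773/0.192 = 19.152.

19.15 days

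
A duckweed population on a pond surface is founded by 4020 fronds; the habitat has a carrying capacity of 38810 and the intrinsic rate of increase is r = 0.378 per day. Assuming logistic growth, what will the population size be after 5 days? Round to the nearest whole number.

16820 fronds

A = (K − N₀)/N₀ = (38810 − 4020)/4020 = 8.6542.
N(t) = K/(1 + A·e^(−rt)) = 38810/(1 + 8.6542×e^(−0.378×5)).
e^(−1.89) = 0.15107; denominator = 1 + 8.6542×0.15107 = 2.3074.
N = 38810/2.3074 = 16819.7.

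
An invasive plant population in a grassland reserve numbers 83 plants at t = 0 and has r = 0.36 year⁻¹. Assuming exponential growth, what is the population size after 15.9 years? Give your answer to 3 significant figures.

N(t) = N₀·e^(rt) = 83 × e^(0.36×15.9) = 83 × e^5.724.
e^5.724 ≈ 306.13, so N ≈ 83 × 306.13 = 25408.5.

25400 plants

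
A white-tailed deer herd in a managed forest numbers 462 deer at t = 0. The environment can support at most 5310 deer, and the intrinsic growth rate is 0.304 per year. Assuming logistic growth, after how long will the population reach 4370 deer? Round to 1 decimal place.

12.8 years

A = (K − N₀)/N₀ = (5310 − 462)/462 = 10.494.
Solve 5310/(1 + 10.494·e^(−0.304t)) = 4370: 1 + 10.494·e^(−0.304t) = 1.2151, so e^(−0.304t) = 0.0204987.
−0.304·t = ln(0.0204987) = -3.8874, so t = 3.8874/0.304 = 12.787.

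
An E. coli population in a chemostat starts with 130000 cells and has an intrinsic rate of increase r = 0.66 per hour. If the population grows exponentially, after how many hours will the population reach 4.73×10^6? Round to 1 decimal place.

5.4 hours

Set N₀·e^(rt) = 4.73×10^6: e^(0.66·t) = 4.73×10^6/130000 = 36.385.
0.66·t = ln(36.385) = 3.5941, so t = 3.5941/0.66 = 5.4457.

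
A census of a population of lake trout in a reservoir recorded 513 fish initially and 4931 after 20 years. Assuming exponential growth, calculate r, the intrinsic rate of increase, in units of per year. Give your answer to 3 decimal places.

From N(t) = N₀·e^(rt): e^(r·20) = 4931/513 = 9.6121.
r·20 = ln(9.6121) = 2.263, so r = 2.263/20 = 0.11315.

0.113 per year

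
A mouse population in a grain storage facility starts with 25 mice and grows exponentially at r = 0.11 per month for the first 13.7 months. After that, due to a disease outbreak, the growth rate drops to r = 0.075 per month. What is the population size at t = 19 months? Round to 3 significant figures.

Phase 1: N(13.7) = 25·e^(0.11×13.7) = 25·e^1.507 = 112.829.
Phase 2 runs for 19 − 13.7 = 5.3 months at r = 0.075.
N(19) = 112.829·e^(0.075×5.3) = 112.829·e^0.3975 = 167.901.

168 mice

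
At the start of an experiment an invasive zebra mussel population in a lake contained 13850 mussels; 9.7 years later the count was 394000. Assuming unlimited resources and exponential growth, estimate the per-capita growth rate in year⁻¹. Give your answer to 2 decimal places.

0.35 per year

From N(t) = N₀·e^(rt): e^(r·9.7) = 394000/13850 = 28.448.
r·9.7 = ln(28.448) = 3.3481, so r = 3.3481/9.7 = 0.34516.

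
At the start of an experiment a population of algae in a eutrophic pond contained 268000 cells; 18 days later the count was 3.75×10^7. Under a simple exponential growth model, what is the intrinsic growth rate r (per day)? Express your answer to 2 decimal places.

0.27 per day

From N(t) = N₀·e^(rt): e^(r·18) = 3.75×10^7/268000 = 139.93.
r·18 = ln(139.93) = 4.9411, so r = 4.9411/18 = 0.27451.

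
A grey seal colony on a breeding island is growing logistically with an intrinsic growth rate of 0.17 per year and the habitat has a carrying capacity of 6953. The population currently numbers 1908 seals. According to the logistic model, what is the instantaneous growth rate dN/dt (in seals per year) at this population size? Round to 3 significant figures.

235 seals per year

dN/dt = rN(1 − N/K) = 0.17 × 1908 × (1 − 1908/6953).
1 − 1908/6953 = 0.72559; dN/dt = 0.17 × 1908 × 0.72559 = 235.35.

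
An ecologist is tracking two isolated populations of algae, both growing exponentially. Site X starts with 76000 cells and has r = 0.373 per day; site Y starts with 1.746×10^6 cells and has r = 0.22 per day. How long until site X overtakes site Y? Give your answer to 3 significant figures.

Set 76000·e^(0.373t) = 1.746×10^6·e^(0.22t).
e^((0.373 − 0.22)t) = 1.746×10^6/76000 → e^(0.153·t) = 22.974.
0.153·t = ln(22.974) = 3.1343, so t = 3.1343/0.153 = 20.486.

20.5 days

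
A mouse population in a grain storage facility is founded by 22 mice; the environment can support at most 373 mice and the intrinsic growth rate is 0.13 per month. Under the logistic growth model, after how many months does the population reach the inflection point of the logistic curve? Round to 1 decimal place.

Logistic growth is fastest at N = K/2 = 186.5.
A = (K − N₀)/N₀ = 15.955. Set K/(1 + A·e^(−rt)) = K/2 → A·e^(−rt) = 1.
e^(−0.13t) = 1/15.955 = 0.0626781, so t = ln(15.955)/0.13 = 2.7697/0.13 = 21.306.

21.3 months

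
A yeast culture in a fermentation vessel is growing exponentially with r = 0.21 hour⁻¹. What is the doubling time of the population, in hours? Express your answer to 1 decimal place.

3.3 hours

Doubling time t_d = ln(2)/r = 0.6931/0.21 = 3.3007.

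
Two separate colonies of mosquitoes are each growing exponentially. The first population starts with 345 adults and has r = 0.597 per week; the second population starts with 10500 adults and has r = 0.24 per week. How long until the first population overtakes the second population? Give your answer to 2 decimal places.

9.57 weeks

Set 345·e^(0.597t) = 10500·e^(0.24t).
e^((0.597 − 0.24)t) = 10500/345 → e^(0.357·t) = 30.435.
0.357·t = ln(30.435) = 3.4156, so t = 3.4156/0.357 = 9.5675.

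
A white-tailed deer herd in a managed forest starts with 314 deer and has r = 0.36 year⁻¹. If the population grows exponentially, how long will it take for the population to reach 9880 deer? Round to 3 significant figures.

Set N₀·e^(rt) = 9880: e^(0.36·t) = 9880/314 = 31.465.
0.36·t = ln(31.465) = 3.4489, so t = 3.4489/0.36 = 9.5802.

9.58 years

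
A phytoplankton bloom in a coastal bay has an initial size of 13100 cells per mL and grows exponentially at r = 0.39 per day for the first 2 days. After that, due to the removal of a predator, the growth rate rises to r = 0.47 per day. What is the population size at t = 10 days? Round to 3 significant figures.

Phase 1: N(2) = 13100·e^(0.39×2) = 13100·e^0.78 = 28577.3.
Phase 2 runs for 10 − 2 = 8 days at r = 0.47.
N(10) = 28577.3·e^(0.47×8) = 28577.3·e^3.76 = 1.227349×10^6.

1230000 cells per mL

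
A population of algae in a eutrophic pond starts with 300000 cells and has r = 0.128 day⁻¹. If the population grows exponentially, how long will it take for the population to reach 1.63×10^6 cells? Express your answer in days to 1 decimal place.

Set N₀·e^(rt) = 1.63×10^6: e^(0.128·t) = 1.63×10^6/300000 = 5.4333.
0.128·t = ln(5.4333) = 1.6926, so t = 1.6926/0.128 = 13.223.

13.2 days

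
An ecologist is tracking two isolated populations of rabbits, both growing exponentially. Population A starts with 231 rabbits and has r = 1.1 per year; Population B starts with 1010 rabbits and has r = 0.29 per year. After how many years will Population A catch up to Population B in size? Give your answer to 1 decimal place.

1.8 years

Set 231·e^(1.1t) = 1010·e^(0.29t).
e^((1.1 − 0.29)t) = 1010/231 → e^(0.81·t) = 4.3723.
0.81·t = ln(4.3723) = 1.4753, so t = 1.4753/0.81 = 1.8213.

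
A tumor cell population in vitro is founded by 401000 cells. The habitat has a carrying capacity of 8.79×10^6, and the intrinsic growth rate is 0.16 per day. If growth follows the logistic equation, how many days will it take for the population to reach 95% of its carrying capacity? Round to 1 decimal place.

A = (K − N₀)/N₀ = (8.79×10^6 − 401000)/401000 = 20.92.
Solve 8.79×10^6/(1 + 20.92·e^(−0.16t)) = 8.3505×10^6: 1 + 20.92·e^(−0.16t) = 1.0526, so e^(−0.16t) = 0.00251583.
−0.16·t = ln(0.00251583) = -5.9852, so t = 5.9852/0.16 = 37.407.

37.4 days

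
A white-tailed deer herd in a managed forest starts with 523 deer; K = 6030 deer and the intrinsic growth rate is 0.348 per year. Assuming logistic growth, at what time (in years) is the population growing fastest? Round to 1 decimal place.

6.8 years

Logistic growth is fastest at N = K/2 = 3015.
A = (K − N₀)/N₀ = 10.53. Set K/(1 + A·e^(−rt)) = K/2 → A·e^(−rt) = 1.
e^(−0.348t) = 1/10.53 = 0.09497, so t = ln(10.53)/0.348 = 2.3542/0.348 = 6.7649.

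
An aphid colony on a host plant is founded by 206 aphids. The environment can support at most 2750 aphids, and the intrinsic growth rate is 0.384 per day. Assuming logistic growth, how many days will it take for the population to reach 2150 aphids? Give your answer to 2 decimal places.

9.87 days

A = (K − N₀)/N₀ = (2750 − 206)/206 = 12.35.
Solve 2750/(1 + 12.35·e^(−0.384t)) = 2150: 1 + 12.35·e^(−0.384t) = 1.2791, so e^(−0.384t) = 0.0225976.
−0.384·t = ln(0.0225976) = -3.7899, so t = 3.7899/0.384 = 9.8696.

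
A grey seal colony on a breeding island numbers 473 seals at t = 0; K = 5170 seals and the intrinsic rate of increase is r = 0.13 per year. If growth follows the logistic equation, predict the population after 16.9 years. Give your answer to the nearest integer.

2458 seals

A = (K − N₀)/N₀ = (5170 − 473)/473 = 9.9302.
N(t) = K/(1 + A·e^(−rt)) = 5170/(1 + 9.9302×e^(−0.13×16.9)).
e^(−2.197) = 0.11114; denominator = 1 + 9.9302×0.11114 = 2.1036.
N = 5170/2.1036 = 2457.68.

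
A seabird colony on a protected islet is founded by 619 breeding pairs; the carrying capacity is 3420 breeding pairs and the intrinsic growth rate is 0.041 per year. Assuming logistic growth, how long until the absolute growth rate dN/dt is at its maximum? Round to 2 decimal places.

36.82 years

Logistic growth is fastest at N = K/2 = 1710.
A = (K − N₀)/N₀ = 4.525. Set K/(1 + A·e^(−rt)) = K/2 → A·e^(−rt) = 1.
e^(−0.041t) = 1/4.525 = 0.220993, so t = ln(4.525)/0.041 = 1.5096/0.041 = 36.82.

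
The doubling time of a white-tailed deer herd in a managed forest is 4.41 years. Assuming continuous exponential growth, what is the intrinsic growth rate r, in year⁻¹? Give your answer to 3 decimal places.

0.157 per year

r = ln(2)/t_d = 0.6931/4.41 = 0.15718.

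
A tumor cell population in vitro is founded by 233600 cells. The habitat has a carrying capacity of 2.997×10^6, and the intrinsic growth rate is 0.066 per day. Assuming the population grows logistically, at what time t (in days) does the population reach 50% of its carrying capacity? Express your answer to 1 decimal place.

37.4 days

A = (K − N₀)/N₀ = (2.997×10^6 − 233600)/233600 = 11.83.
Solve 2.997×10^6/(1 + 11.83·e^(−0.066t)) = 1.4985×10^6: 1 + 11.83·e^(−0.066t) = 2, so e^(−0.066t) = 0.0845335.
−0.066·t = ln(0.0845335) = -2.4706, so t = 2.4706/0.066 = 37.433.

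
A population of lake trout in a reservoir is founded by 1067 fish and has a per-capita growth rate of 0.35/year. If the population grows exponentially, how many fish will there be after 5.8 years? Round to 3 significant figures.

8120 fish

N(t) = N₀·e^(rt) = 1067 × e^(0.35×5.8) = 1067 × e^2.03.
e^2.03 ≈ 7.6141, so N ≈ 1067 × 7.6141 = 8124.23.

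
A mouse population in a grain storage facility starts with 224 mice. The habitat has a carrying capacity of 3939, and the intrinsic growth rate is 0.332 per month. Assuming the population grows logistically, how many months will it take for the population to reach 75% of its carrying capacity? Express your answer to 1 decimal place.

A = (K − N₀)/N₀ = (3939 − 224)/224 = 16.585.
Solve 3939/(1 + 16.585·e^(−0.332t)) = 2954.25: 1 + 16.585·e^(−0.332t) = 1.3333, so e^(−0.332t) = 0.0200987.
−0.332·t = ln(0.0200987) = -3.9071, so t = 3.9071/0.332 = 11.768.

11.8 months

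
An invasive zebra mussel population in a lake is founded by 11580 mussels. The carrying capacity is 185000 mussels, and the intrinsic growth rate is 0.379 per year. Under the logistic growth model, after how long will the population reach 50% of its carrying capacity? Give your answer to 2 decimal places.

A = (K − N₀)/N₀ = (185000 − 11580)/11580 = 14.976.
Solve 185000/(1 + 14.976·e^(−0.379t)) = 92500: 1 + 14.976·e^(−0.379t) = 2, so e^(−0.379t) = 0.0667743.
−0.379·t = ln(0.0667743) = -2.7064, so t = 2.7064/0.379 = 7.141.

7.14 years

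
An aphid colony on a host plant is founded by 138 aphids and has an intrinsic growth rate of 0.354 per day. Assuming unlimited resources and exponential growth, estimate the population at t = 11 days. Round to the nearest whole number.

6777 aphids

N(t) = N₀·e^(rt) = 138 × e^(0.354×11) = 138 × e^3.894.
e^3.894 ≈ 49.107, so N ≈ 138 × 49.107 = 6776.76.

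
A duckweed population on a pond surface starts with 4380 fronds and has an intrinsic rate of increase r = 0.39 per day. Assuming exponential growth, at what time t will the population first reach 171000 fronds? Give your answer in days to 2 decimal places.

Set N₀·e^(rt) = 171000: e^(0.39·t) = 171000/4380 = 39.041.
0.39·t = ln(39.041) = 3.6646, so t = 3.6646/0.39 = 9.3964.

9.40 days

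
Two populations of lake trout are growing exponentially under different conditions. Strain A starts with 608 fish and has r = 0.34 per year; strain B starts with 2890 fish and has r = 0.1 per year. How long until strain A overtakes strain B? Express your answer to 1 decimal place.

6.5 years

Set 608·e^(0.34t) = 2890·e^(0.1t).
e^((0.34 − 0.1)t) = 2890/608 → e^(0.24·t) = 4.7533.
0.24·t = ln(4.7533) = 1.5588, so t = 1.5588/0.24 = 6.4952.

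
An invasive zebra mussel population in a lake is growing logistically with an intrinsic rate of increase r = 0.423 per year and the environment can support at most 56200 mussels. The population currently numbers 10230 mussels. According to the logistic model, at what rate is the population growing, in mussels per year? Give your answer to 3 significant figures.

dN/dt = rN(1 − N/K) = 0.423 × 10230 × (1 − 10230/56200).
1 − 10230/56200 = 0.81797; dN/dt = 0.423 × 10230 × 0.81797 = 3539.6.

3540 mussels per year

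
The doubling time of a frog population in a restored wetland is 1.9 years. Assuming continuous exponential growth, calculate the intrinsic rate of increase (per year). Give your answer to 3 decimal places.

r = ln(2)/t_d = 0.6931/1.9 = 0.36481.

0.365 per year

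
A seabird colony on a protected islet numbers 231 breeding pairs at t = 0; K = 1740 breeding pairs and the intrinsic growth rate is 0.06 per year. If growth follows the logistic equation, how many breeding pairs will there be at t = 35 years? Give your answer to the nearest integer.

967 breeding pairs

A = (K − N₀)/N₀ = (1740 − 231)/231 = 6.5325.
N(t) = K/(1 + A·e^(−rt)) = 1740/(1 + 6.5325×e^(−0.06×35)).
e^(−2.1) = 0.12246; denominator = 1 + 6.5325×0.12246 = 1.7999.
N = 1740/1.7999 = 966.697.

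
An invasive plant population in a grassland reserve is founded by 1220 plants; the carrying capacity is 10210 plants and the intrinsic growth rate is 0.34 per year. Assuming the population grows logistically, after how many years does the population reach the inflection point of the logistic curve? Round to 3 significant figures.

5.87 years

Logistic growth is fastest at N = K/2 = 5105.
A = (K − N₀)/N₀ = 7.3689. Set K/(1 + A·e^(−rt)) = K/2 → A·e^(−rt) = 1.
e^(−0.34t) = 1/7.3689 = 0.135706, so t = ln(7.3689)/0.34 = 1.9973/0.34 = 5.8743.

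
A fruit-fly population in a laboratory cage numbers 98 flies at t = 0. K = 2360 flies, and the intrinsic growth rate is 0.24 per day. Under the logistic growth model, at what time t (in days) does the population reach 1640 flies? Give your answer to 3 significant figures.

A = (K − N₀)/N₀ = (2360 − 98)/98 = 23.082.
Solve 2360/(1 + 23.082·e^(−0.24t)) = 1640: 1 + 23.082·e^(−0.24t) = 1.439, so e^(−0.24t) = 0.0190205.
−0.24·t = ln(0.0190205) = -3.9622, so t = 3.9622/0.24 = 16.509.

16.5 days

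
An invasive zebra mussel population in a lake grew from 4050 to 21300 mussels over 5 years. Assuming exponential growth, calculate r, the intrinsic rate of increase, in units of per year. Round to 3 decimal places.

0.332 per year

From N(t) = N₀·e^(rt): e^(r·5) = 21300/4050 = 5.2593.
r·5 = ln(5.2593) = 1.66, so r = 1.66/5 = 0.332.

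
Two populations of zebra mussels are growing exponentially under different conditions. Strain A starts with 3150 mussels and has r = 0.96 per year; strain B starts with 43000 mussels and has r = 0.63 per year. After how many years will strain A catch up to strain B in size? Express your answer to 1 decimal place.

Set 3150·e^(0.96t) = 43000·e^(0.63t).
e^((0.96 − 0.63)t) = 43000/3150 → e^(0.33·t) = 13.651.
0.33·t = ln(13.651) = 2.6138, so t = 2.6138/0.33 = 7.9206.

7.9 years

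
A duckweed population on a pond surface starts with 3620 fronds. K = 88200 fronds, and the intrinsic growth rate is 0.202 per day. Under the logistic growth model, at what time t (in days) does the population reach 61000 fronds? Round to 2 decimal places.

A = (K − N₀)/N₀ = (88200 − 3620)/3620 = 23.365.
Solve 88200/(1 + 23.365·e^(−0.202t)) = 61000: 1 + 23.365·e^(−0.202t) = 1.4459, so e^(−0.202t) = 0.0190845.
−0.202·t = ln(0.0190845) = -3.9589, so t = 3.9589/0.202 = 19.598.

19.60 days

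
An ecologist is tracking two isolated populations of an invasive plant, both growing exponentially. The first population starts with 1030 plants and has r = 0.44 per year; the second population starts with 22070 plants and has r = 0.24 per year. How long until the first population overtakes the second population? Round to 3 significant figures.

Set 1030·e^(0.44t) = 22070·e^(0.24t).
e^((0.44 − 0.24)t) = 22070/1030 → e^(0.2·t) = 21.427.
0.2·t = ln(21.427) = 3.0647, so t = 3.0647/0.2 = 15.323.

15.3 years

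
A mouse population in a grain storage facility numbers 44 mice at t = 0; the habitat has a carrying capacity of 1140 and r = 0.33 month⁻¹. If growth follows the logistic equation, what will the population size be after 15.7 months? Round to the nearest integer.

A = (K − N₀)/N₀ = (1140 − 44)/44 = 24.909.
N(t) = K/(1 + A·e^(−rt)) = 1140/(1 + 24.909×e^(−0.33×15.7)).
e^(−5.181) = 0.0056224; denominator = 1 + 24.909×0.0056224 = 1.14.
N = 1140/1.14 = 999.958.

1000 mice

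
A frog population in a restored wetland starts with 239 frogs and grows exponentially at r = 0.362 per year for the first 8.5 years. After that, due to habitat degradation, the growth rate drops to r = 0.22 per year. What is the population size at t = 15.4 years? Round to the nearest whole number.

Phase 1: N(8.5) = 239·e^(0.362×8.5) = 239·e^3.077 = 5184.68.
Phase 2 runs for 15.4 − 8.5 = 6.9 years at r = 0.22.
N(15.4) = 5184.68·e^(0.22×6.9) = 5184.68·e^1.518 = 23658.2.

23658 frogs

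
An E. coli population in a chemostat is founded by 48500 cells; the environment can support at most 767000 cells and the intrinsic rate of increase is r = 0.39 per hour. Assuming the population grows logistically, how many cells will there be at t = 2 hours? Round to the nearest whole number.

A = (K − N₀)/N₀ = (767000 − 48500)/48500 = 14.814.
N(t) = K/(1 + A·e^(−rt)) = 767000/(1 + 14.814×e^(−0.39×2)).
e^(−0.78) = 0.45841; denominator = 1 + 14.814×0.45841 = 7.791.
N = 767000/7.791 = 98446.6.

98447 cells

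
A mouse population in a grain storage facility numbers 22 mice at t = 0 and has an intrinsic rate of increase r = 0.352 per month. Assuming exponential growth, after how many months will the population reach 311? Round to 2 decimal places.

Set N₀·e^(rt) = 311: e^(0.352·t) = 311/22 = 14.136.
0.352·t = ln(14.136) = 2.6488, so t = 2.6488/0.352 = 7.5249.

7.52 months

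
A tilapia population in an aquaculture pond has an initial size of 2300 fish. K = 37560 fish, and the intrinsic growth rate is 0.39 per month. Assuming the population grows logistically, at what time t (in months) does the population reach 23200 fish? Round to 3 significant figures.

8.23 months

A = (K − N₀)/N₀ = (37560 − 2300)/2300 = 15.33.
Solve 37560/(1 + 15.33·e^(−0.39t)) = 23200: 1 + 15.33·e^(−0.39t) = 1.619, so e^(−0.39t) = 0.0403749.
−0.39·t = ln(0.0403749) = -3.2095, so t = 3.2095/0.39 = 8.2296.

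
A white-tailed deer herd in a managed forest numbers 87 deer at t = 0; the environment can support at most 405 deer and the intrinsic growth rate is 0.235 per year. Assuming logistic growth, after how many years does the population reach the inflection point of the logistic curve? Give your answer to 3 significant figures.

Logistic growth is fastest at N = K/2 = 202.5.
A = (K − N₀)/N₀ = 3.6552. Set K/(1 + A·e^(−rt)) = K/2 → A·e^(−rt) = 1.
e^(−0.235t) = 1/3.6552 = 0.273585, so t = ln(3.6552)/0.235 = 1.2961/0.235 = 5.5155.

5.52 years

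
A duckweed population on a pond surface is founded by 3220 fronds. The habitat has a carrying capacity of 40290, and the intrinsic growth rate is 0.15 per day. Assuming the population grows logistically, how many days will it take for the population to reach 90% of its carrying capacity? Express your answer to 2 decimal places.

A = (K − N₀)/N₀ = (40290 − 3220)/3220 = 11.512.
Solve 40290/(1 + 11.512·e^(−0.15t)) = 36261: 1 + 11.512·e^(−0.15t) = 1.1111, so e^(−0.15t) = 0.00965141.
−0.15·t = ln(0.00965141) = -4.6407, so t = 4.6407/0.15 = 30.938.

30.94 days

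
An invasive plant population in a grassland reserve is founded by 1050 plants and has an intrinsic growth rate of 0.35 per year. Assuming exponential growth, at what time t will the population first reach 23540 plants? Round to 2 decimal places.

8.89 years

Set N₀·e^(rt) = 23540: e^(0.35·t) = 23540/1050 = 22.419.
0.35·t = ln(22.419) = 3.1099, so t = 3.1099/0.35 = 8.8855.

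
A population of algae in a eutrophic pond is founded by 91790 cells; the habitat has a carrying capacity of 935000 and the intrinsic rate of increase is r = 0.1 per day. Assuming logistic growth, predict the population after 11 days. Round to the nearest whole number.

A = (K − N₀)/N₀ = (935000 − 91790)/91790 = 9.1863.
N(t) = K/(1 + A·e^(−rt)) = 935000/(1 + 9.1863×e^(−0.1×11)).
e^(−1.1) = 0.33287; denominator = 1 + 9.1863×0.33287 = 4.0579.
N = 935000/4.0579 = 230417.

230417 cells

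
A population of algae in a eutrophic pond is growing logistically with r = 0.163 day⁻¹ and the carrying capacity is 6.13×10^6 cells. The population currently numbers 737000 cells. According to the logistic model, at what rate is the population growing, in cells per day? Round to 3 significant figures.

106000 cells per day

dN/dt = rN(1 − N/K) = 0.163 × 737000 × (1 − 737000/6.13×10^6).
1 − 737000/6.13×10^6 = 0.87977; dN/dt = 0.163 × 737000 × 0.87977 = 1.05688×10^5.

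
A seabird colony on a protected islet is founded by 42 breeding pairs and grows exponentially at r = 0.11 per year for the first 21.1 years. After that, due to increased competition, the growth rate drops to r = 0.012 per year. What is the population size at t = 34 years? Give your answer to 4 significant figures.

499.4 breeding pairs

Phase 1: N(21.1) = 42·e^(0.11×21.1) = 42·e^2.321 = 427.806.
Phase 2 runs for 34 − 21.1 = 12.9 years at r = 0.012.
N(34) = 427.806·e^(0.012×12.9) = 427.806·e^0.1548 = 499.431.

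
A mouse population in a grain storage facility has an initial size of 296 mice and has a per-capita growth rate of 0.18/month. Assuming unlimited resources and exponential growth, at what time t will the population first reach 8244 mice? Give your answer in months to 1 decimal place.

18.5 months

Set N₀·e^(rt) = 8244: e^(0.18·t) = 8244/296 = 27.851.
0.18·t = ln(27.851) = 3.3269, so t = 3.3269/0.18 = 18.483.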